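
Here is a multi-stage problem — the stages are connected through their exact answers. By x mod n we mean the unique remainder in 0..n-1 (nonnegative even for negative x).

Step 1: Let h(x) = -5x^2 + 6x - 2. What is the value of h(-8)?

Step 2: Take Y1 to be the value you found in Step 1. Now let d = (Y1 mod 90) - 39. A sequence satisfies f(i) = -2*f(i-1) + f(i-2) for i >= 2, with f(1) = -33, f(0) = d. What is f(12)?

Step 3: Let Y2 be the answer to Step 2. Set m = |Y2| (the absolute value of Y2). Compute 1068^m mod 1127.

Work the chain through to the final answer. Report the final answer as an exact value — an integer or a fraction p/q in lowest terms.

977

Step 1: -5*(-8)^2 + 6*(-8)^1 - 2 = (-320) + (-48) + (-2) = -370; answer -370
Step 2: Y1 = -370; d = 41; f(2) = -2*(-33) + 1*(41) = 107; iterating: f(2)=107, f(3)=-247, f(4)=601, f(5)=-1449, f(6)=3499, f(7)=-8447, f(8)=20393, f(9)=-49233, f(10)=118859, f(11)=-286951, f(12)=692761; answer 692761
Step 3: Y2 = 692761; m = 692761; squarings mod 1127: 1068^1=1068, 1068^2=100, 1068^4=984, 1068^8=163, 1068^16=648, 1068^32=660, 1068^64=578, 1068^128=492, 1068^256=886, 1068^512=604, 1068^1024=795, 1068^2048=905, 1068^4096=823, 1068^8192=2, 1068^16384=4, 1068^32768=16, 1068^65536=256, 1068^131072=170, 1068^262144=725, 1068^524288=443; 1068^692761 = 1068^1 * 1068^8 * 1068^16 * 1068^512 * 1068^4096 * 1068^32768 * 1068^131072 * 1068^524288 = 977 (mod 1127); answer 977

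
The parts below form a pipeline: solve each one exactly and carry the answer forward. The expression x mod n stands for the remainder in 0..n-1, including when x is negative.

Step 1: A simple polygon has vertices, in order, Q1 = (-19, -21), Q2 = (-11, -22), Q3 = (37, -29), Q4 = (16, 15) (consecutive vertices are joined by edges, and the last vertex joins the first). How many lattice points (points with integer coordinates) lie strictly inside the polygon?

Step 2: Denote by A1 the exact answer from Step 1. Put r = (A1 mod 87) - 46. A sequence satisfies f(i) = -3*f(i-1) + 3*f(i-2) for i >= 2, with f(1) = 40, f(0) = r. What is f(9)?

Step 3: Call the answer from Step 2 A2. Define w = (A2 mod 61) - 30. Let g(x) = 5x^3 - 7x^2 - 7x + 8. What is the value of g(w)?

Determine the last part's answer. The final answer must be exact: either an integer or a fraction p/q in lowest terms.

Step 1: cross terms: (-19*-22 - -11*-21)=187, (-11*-29 - 37*-22)=1133, (37*15 - 16*-29)=1019, (16*-21 - -19*15)=-51; twice the area = |2288| = 2288; area = 1144; boundary points = 1 + 1 + 1 + 1 = 4; strictly interior points = area - boundary/2 + 1 = 1143; answer 1143
Step 2: A1 = 1143; r = -34; f(2) = -3*(40) + 3*(-34) = -222; iterating: f(2)=-222, f(3)=786, f(4)=-3024, f(5)=11430, f(6)=-43362, f(7)=164376, f(8)=-623214, f(9)=2362770; answer 2362770
Step 3: A2 = 2362770; w = 27; 5*(27)^3 - 7*(27)^2 - 7*(27)^1 + 8 = (98415) + (-5103) + (-189) + (8) = 93131; answer 93131

93131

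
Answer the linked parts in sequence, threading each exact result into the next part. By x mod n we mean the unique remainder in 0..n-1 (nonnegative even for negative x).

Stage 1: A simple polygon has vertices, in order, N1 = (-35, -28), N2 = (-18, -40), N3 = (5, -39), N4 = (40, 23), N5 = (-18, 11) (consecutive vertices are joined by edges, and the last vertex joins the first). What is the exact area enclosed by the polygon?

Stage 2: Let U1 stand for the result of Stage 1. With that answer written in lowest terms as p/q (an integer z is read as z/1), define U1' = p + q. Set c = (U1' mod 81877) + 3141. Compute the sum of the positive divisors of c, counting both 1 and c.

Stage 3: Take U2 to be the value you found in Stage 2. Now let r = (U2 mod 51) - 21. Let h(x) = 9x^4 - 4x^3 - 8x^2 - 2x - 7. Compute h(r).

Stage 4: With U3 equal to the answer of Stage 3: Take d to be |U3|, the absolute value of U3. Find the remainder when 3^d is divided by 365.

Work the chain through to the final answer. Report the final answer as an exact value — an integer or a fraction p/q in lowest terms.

Stage 1: cross terms: (-35*-40 - -18*-28)=896, (-18*-39 - 5*-40)=902, (5*23 - 40*-39)=1675, (40*11 - -18*23)=854, (-18*-28 - -35*11)=889; twice the area = |5216| = 5216; area = 2608; answer 2608
Stage 2: U1 = 2608; threaded value p + q = 2609; c = 5750; 5750 = 2 * 5^3 * 23; sigma = (1 + 2) * (1 + 5 + 25 + 125) * (1 + 23) = 3 * 156 * 24 = 11232; answer 11232
Stage 3: U2 = 11232; r = -9; 9*(-9)^4 - 4*(-9)^3 - 8*(-9)^2 - 2*(-9)^1 - 7 = (59049) + (2916) + (-648) + (18) + (-7) = 61328; answer 61328
Stage 4: U3 = 61328; d = 61328; squarings mod 365: 3^1=3, 3^2=9, 3^4=81, 3^8=356, 3^16=81, 3^32=356, 3^64=81, 3^128=356, 3^256=81, 3^512=356, 3^1024=81, 3^2048=356, 3^4096=81, 3^8192=356, 3^16384=81, 3^32768=356; 3^61328 = 3^16 * 3^128 * 3^256 * 3^512 * 3^1024 * 3^2048 * 3^8192 * 3^16384 * 3^32768 = 356 (mod 365); answer 356

356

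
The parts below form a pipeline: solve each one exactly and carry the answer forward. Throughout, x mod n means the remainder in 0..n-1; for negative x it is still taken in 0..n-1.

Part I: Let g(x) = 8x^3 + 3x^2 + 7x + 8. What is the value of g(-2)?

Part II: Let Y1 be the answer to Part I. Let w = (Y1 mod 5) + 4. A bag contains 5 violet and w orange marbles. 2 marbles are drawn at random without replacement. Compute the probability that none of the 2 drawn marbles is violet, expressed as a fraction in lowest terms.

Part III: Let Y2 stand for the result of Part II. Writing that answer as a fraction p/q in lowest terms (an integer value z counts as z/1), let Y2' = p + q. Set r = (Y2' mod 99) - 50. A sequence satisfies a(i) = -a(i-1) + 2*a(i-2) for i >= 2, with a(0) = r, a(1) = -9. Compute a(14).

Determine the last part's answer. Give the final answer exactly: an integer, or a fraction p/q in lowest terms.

Part I: 8*(-2)^3 + 3*(-2)^2 + 7*(-2)^1 + 8 = (-64) + (12) + (-14) + (8) = -58; answer -58
Part II: Y1 = -58; w = 6; total draws C(11,2) = 55; favorable C(6,2) = 15; P = 3/11; answer 3/11
Part III: Y2 = 3/11; threaded value p + q = 14; r = -36; a(2) = -1*(-9) + 2*(-36) = -63; iterating: a(2)=-63, a(3)=45, a(4)=-171, a(5)=261, a(6)=-603, a(7)=1125, a(8)=-2331, a(9)=4581, a(10)=-9243, a(11)=18405, a(12)=-36891, a(13)=73701, a(14)=-147483; answer -147483

-147483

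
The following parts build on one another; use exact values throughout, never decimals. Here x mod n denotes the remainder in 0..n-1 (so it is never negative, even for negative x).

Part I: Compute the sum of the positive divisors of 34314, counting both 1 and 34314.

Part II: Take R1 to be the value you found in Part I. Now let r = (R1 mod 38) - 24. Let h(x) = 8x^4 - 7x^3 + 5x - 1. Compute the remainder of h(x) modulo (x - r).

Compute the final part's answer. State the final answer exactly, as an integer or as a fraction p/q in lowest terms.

880541

Part I: 34314 = 2 * 3 * 7 * 19 * 43; sigma = (1 + 2) * (1 + 3) * (1 + 7) * (1 + 19) * (1 + 43) = 3 * 4 * 8 * 20 * 44 = 84480; answer 84480
Part II: R1 = 84480; r = -18; remainder = value at the root: 8*(-18)^4 - 7*(-18)^3 + 5*(-18)^1 - 1 = (839808) + (40824) + (-90) + (-1) = 880541; answer 880541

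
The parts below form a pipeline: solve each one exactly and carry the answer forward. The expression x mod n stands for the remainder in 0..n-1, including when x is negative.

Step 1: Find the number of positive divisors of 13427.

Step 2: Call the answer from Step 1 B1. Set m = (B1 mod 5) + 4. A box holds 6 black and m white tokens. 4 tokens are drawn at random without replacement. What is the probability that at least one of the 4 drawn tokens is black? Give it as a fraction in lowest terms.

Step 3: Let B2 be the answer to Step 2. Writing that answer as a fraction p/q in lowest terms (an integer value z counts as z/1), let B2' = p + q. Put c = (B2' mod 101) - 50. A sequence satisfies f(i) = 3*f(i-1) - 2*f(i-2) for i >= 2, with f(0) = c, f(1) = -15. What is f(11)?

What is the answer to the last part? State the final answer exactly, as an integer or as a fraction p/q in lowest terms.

Step 1: 13427 = 29 * 463; number of divisors = (1+1) * (1+1) = 4; answer 4
Step 2: B1 = 4; m = 8; total draws C(14,4) = 1001; complement C(8,4) = 70; favorable 1001 - 70 = 931; P = 133/143; answer 133/143
Step 3: B2 = 133/143; threaded value p + q = 276; c = 24; f(2) = 3*(-15) - 2*(24) = -93; iterating: f(2)=-93, f(3)=-249, f(4)=-561, f(5)=-1185, f(6)=-2433, f(7)=-4929, f(8)=-9921, f(9)=-19905, f(10)=-39873, f(11)=-79809; answer -79809

-79809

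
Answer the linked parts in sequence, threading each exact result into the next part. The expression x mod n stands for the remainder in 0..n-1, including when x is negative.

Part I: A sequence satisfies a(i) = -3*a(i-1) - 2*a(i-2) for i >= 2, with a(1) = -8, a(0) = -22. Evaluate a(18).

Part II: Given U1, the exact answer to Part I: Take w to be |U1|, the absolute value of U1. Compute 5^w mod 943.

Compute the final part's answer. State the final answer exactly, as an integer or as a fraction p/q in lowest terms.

Part I: a(2) = -3*(-8) - 2*(-22) = 68; iterating: a(2)=68, a(3)=-188, a(4)=428, a(5)=-908, a(6)=1868, a(7)=-3788, a(8)=7628, a(9)=-15308, a(10)=30668, a(11)=-61388, a(12)=122828, a(13)=-245708, a(14)=491468, a(15)=-982988, a(16)=1966028, a(17)=-3932108, a(18)=7864268; answer 7864268
Part II: U1 = 7864268; w = 7864268; squarings mod 943: 5^1=5, 5^2=25, 5^4=625, 5^8=223, 5^16=693, 5^32=262, 5^64=748, 5^128=305, 5^256=611, 5^512=836, 5^1024=133, 5^2048=715, 5^4096=119, 5^8192=16, 5^16384=256, 5^32768=469, 5^65536=242, 5^131072=98, 5^262144=174, 5^524288=100, 5^1048576=570, 5^2097152=508, 5^4194304=625; 5^7864268 = 5^4 * 5^8 * 5^64 * 5^128 * 5^256 * 5^512 * 5^1024 * 5^2048 * 5^4096 * 5^8192 * 5^16384 * 5^32768 * 5^65536 * 5^131072 * 5^262144 * 5^1048576 * 5^2097152 * 5^4194304 = 141 (mod 943); answer 141

141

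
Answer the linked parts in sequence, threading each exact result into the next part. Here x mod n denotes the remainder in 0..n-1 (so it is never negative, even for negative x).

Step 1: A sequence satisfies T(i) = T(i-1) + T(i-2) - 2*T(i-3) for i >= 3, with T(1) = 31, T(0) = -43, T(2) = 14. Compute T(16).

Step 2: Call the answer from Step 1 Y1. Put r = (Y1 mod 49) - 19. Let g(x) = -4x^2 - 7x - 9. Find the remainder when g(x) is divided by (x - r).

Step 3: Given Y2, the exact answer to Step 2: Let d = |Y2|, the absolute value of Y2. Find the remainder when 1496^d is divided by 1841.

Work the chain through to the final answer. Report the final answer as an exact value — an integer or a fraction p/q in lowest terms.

Step 1: T(3) = 1*(14) + 1*(31) - 2*(-43) = 131; iterating: T(3)=131, T(4)=83, T(5)=186, T(6)=7, T(7)=27, T(8)=-338, T(9)=-325, T(10)=-717, T(11)=-366, T(12)=-433, T(13)=635, T(14)=934, T(15)=2435, T(16)=2099; answer 2099
Step 2: Y1 = 2099; r = 22; remainder = value at the root: -4*(22)^2 - 7*(22)^1 - 9 = (-1936) + (-154) + (-9) = -2099; answer -2099
Step 3: Y2 = -2099; d = 2099; squarings mod 1841: 1496^1=1496, 1496^2=1201, 1496^4=898, 1496^8=46, 1496^16=275, 1496^32=144, 1496^64=485, 1496^128=1418, 1496^256=352, 1496^512=557, 1496^1024=961, 1496^2048=1180; 1496^2099 = 1496^1 * 1496^2 * 1496^16 * 1496^32 * 1496^2048 = 143 (mod 1841); answer 143

143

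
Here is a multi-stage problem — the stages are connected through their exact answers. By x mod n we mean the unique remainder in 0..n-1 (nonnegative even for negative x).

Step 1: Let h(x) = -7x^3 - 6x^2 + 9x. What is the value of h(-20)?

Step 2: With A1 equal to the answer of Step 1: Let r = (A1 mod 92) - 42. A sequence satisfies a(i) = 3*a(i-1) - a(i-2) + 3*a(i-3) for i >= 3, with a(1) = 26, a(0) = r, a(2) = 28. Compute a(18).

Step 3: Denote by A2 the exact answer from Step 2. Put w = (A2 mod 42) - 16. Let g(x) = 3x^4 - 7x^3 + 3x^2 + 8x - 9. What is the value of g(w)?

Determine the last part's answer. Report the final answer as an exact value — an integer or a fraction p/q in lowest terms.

2523

Step 1: -7*(-20)^3 - 6*(-20)^2 + 9*(-20)^1 = (56000) + (-2400) + (-180) = 53420; answer 53420
Step 2: A1 = 53420; r = 18; a(3) = 3*(28) - 1*(26) + 3*(18) = 112; iterating: a(3)=112, a(4)=386, a(5)=1130, a(6)=3340, a(7)=10048, a(8)=30194, a(9)=90554, a(10)=271612, a(11)=814864, a(12)=2444642, a(13)=7333898, a(14)=22001644, a(15)=66004960, a(16)=198014930, a(17)=594044762, a(18)=1782134236; answer 1782134236
Step 3: A2 = 1782134236; w = 6; 3*(6)^4 - 7*(6)^3 + 3*(6)^2 + 8*(6)^1 - 9 = (3888) + (-1512) + (108) + (48) + (-9) = 2523; answer 2523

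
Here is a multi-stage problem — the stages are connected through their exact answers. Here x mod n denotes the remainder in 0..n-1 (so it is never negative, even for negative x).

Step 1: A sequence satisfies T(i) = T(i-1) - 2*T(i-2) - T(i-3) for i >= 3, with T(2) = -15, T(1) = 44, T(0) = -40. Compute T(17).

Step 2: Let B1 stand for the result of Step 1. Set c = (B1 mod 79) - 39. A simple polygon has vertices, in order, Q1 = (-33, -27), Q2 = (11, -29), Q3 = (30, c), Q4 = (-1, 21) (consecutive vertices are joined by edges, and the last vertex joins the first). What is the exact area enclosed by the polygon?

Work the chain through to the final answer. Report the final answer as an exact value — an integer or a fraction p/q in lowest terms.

1581

Step 1: T(3) = 1*(-15) - 2*(44) - 1*(-40) = -63; iterating: T(3)=-63, T(4)=-77, T(5)=64, T(6)=281, T(7)=230, T(8)=-396, T(9)=-1137, T(10)=-575, T(11)=2095, T(12)=4382, T(13)=767, T(14)=-10092, T(15)=-16008, T(16)=3409, T(17)=45517; answer 45517
Step 2: B1 = 45517; c = -26; cross terms: (-33*-29 - 11*-27)=1254, (11*-26 - 30*-29)=584, (30*21 - -1*-26)=604, (-1*-27 - -33*21)=720; twice the area = |3162| = 3162; area = 1581; answer 1581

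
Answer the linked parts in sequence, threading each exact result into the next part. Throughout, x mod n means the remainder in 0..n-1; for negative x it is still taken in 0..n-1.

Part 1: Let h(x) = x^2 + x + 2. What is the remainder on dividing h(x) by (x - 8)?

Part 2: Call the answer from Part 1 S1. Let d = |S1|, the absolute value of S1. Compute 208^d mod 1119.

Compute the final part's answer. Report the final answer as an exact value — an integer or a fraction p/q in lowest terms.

Part 1: remainder = value at the root: 1*(8)^2 + 1*(8)^1 + 2 = (64) + (8) + (2) = 74; answer 74
Part 2: S1 = 74; d = 74; squarings mod 1119: 208^1=208, 208^2=742, 208^4=16, 208^8=256, 208^16=634, 208^32=235, 208^64=394; 208^74 = 208^2 * 208^8 * 208^64 = 130 (mod 1119); answer 130

130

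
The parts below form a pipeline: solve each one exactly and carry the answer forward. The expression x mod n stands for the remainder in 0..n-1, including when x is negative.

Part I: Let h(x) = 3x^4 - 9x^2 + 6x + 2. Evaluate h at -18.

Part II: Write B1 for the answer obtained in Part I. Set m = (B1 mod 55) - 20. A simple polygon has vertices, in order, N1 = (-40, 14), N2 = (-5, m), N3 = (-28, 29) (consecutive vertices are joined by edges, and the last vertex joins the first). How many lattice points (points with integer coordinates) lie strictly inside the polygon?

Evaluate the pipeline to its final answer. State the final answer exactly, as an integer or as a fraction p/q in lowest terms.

459

Part I: 3*(-18)^4 - 9*(-18)^2 + 6*(-18)^1 + 2 = (314928) + (-2916) + (-108) + (2) = 311906; answer 311906
Part II: B1 = 311906; m = -19; cross terms: (-40*-19 - -5*14)=830, (-5*29 - -28*-19)=-677, (-28*14 - -40*29)=768; twice the area = |921| = 921; area = 921/2; boundary points = 1 + 1 + 3 = 5; strictly interior points = area - boundary/2 + 1 = 459; answer 459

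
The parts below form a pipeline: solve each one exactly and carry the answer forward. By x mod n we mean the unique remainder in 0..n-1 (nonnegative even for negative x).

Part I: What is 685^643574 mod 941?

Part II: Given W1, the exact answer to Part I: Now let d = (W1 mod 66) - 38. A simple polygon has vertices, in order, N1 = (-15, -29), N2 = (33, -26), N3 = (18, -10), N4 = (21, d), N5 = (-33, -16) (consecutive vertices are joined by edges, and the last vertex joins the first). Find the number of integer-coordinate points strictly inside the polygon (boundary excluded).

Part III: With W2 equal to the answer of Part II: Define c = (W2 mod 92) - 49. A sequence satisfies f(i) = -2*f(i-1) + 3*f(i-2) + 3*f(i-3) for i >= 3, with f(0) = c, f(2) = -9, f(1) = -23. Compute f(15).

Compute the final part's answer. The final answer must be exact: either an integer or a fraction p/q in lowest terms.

Part I: squarings mod 941: 685^1=685, 685^2=607, 685^4=518, 685^8=139, 685^16=501, 685^32=695, 685^64=292, 685^128=574, 685^256=126, 685^512=820, 685^1024=526, 685^2048=22, 685^4096=484, 685^8192=888, 685^16384=927, 685^32768=196, 685^65536=776, 685^131072=877, 685^262144=332, 685^524288=127; 685^643574 = 685^2 * 685^4 * 685^16 * 685^32 * 685^64 * 685^128 * 685^256 * 685^4096 * 685^16384 * 685^32768 * 685^65536 * 685^524288 = 569 (mod 941); answer 569
Part II: W1 = 569; d = 3; cross terms: (-15*-26 - 33*-29)=1347, (33*-10 - 18*-26)=138, (18*3 - 21*-10)=264, (21*-16 - -33*3)=-237, (-33*-29 - -15*-16)=717; twice the area = |2229| = 2229; area = 2229/2; boundary points = 3 + 1 + 1 + 1 + 1 = 7; strictly interior points = area - boundary/2 + 1 = 1112; answer 1112
Part III: W2 = 1112; c = -41; f(3) = -2*(-9) + 3*(-23) + 3*(-41) = -174; iterating: f(3)=-174, f(4)=252, f(5)=-1053, f(6)=2340, f(7)=-7083, f(8)=18027, f(9)=-50283, f(10)=133398, f(11)=-363564, f(12)=976473, f(13)=-2643444, f(14)=7125615, f(15)=-19252143; answer -19252143

-19252143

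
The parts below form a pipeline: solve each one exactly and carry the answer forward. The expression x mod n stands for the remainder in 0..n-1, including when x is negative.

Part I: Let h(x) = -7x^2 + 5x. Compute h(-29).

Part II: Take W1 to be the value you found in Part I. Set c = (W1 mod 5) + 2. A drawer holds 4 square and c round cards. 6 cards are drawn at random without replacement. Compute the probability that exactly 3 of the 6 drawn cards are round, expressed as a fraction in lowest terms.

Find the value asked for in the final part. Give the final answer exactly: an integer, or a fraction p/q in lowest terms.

Part I: -7*(-29)^2 + 5*(-29)^1 = (-5887) + (-145) = -6032; answer -6032
Part II: W1 = -6032; c = 5; total draws C(9,6) = 84; favorable C(5,3)*C(4,3) = 40; P = 10/21; answer 10/21

10/21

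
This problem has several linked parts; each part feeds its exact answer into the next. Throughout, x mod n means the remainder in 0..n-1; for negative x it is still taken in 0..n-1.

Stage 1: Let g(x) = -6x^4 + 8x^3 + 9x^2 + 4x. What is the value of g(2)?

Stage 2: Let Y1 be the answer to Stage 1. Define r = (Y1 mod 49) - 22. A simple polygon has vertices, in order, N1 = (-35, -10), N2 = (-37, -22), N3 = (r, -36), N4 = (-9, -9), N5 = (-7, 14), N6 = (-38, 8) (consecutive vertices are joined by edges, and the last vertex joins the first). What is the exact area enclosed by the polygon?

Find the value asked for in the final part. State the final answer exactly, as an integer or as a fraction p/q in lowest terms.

Stage 1: -6*(2)^4 + 8*(2)^3 + 9*(2)^2 + 4*(2)^1 = (-96) + (64) + (36) + (8) = 12; answer 12
Stage 2: Y1 = 12; r = -10; cross terms: (-35*-22 - -37*-10)=400, (-37*-36 - -10*-22)=1112, (-10*-9 - -9*-36)=-234, (-9*14 - -7*-9)=-189, (-7*8 - -38*14)=476, (-38*-10 - -35*8)=660; twice the area = |2225| = 2225; area = 2225/2; answer 2225/2

2225/2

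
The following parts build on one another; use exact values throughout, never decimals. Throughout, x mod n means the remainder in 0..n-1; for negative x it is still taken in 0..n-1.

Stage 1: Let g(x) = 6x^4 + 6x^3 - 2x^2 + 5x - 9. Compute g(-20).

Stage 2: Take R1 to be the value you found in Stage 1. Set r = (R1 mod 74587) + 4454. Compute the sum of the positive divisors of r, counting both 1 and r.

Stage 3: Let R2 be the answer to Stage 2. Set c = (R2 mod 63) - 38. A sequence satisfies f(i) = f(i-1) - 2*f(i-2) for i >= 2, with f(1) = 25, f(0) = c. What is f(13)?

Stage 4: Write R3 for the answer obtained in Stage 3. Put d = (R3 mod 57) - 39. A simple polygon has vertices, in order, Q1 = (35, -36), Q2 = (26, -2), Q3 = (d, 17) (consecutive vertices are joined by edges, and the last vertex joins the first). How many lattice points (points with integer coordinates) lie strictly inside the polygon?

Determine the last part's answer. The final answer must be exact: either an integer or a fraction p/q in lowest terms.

Stage 1: 6*(-20)^4 + 6*(-20)^3 - 2*(-20)^2 + 5*(-20)^1 - 9 = (960000) + (-48000) + (-800) + (-100) + (-9) = 911091; answer 911091
Stage 2: R1 = 911091; r = 20501; 20501 = 13 * 19 * 83; sigma = (1 + 13) * (1 + 19) * (1 + 83) = 14 * 20 * 84 = 23520; answer 23520
Stage 3: R2 = 23520; c = -17; f(2) = 1*(25) - 2*(-17) = 59; iterating: f(2)=59, f(3)=9, f(4)=-109, f(5)=-127, f(6)=91, f(7)=345, f(8)=163, f(9)=-527, f(10)=-853, f(11)=201, f(12)=1907, f(13)=1505; answer 1505
Stage 4: R3 = 1505; d = -16; cross terms: (35*-2 - 26*-36)=866, (26*17 - -16*-2)=410, (-16*-36 - 35*17)=-19; twice the area = |1257| = 1257; area = 1257/2; boundary points = 1 + 1 + 1 = 3; strictly interior points = area - boundary/2 + 1 = 628; answer 628

628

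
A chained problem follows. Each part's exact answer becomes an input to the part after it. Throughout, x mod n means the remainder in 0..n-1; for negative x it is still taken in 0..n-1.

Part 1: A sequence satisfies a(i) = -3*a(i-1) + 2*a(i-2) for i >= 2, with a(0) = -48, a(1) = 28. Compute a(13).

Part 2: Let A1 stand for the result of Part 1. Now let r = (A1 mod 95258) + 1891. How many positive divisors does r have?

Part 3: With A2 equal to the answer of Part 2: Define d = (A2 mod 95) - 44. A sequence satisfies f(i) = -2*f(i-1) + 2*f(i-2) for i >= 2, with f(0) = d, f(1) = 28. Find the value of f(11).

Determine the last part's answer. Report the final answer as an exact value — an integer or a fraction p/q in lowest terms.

1046656

Part 1: a(2) = -3*(28) + 2*(-48) = -180; iterating: a(2)=-180, a(3)=596, a(4)=-2148, a(5)=7636, a(6)=-27204, a(7)=96884, a(8)=-345060, a(9)=1228948, a(10)=-4376964, a(11)=15588788, a(12)=-55520292, a(13)=197738452; answer 197738452
Part 2: A1 = 197738452; r = 79993; 79993 = 167 * 479; number of divisors = (1+1) * (1+1) = 4; answer 4
Part 3: A2 = 4; d = -40; f(2) = -2*(28) + 2*(-40) = -136; iterating: f(2)=-136, f(3)=328, f(4)=-928, f(5)=2512, f(6)=-6880, f(7)=18784, f(8)=-51328, f(9)=140224, f(10)=-383104, f(11)=1046656; answer 1046656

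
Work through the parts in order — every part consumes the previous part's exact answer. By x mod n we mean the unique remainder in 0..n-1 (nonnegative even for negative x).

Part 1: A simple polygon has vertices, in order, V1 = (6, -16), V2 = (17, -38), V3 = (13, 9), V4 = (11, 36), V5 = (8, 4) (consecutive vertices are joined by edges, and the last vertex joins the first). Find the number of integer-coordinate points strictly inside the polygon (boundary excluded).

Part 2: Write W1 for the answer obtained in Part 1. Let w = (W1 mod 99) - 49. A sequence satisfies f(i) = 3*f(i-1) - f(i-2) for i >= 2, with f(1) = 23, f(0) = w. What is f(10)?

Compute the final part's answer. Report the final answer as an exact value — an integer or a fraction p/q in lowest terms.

209859

Part 1: cross terms: (6*-38 - 17*-16)=44, (17*9 - 13*-38)=647, (13*36 - 11*9)=369, (11*4 - 8*36)=-244, (8*-16 - 6*4)=-152; twice the area = |664| = 664; area = 332; boundary points = 11 + 1 + 1 + 1 + 2 = 16; strictly interior points = area - boundary/2 + 1 = 325; answer 325
Part 2: W1 = 325; w = -21; f(2) = 3*(23) - 1*(-21) = 90; iterating: f(2)=90, f(3)=247, f(4)=651, f(5)=1706, f(6)=4467, f(7)=11695, f(8)=30618, f(9)=80159, f(10)=209859; answer 209859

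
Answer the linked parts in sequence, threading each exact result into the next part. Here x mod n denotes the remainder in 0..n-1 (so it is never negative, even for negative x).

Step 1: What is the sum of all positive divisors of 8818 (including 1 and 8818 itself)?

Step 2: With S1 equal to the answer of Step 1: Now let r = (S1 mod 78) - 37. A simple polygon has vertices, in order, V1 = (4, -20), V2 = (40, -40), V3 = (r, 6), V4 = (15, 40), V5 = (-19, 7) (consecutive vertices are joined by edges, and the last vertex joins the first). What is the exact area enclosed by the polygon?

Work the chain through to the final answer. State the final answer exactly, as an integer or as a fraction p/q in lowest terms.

2887/2

Step 1: 8818 = 2 * 4409; sigma = (1 + 2) * (1 + 4409) = 3 * 4410 = 13230; answer 13230
Step 2: S1 = 13230; r = 11; cross terms: (4*-40 - 40*-20)=640, (40*6 - 11*-40)=680, (11*40 - 15*6)=350, (15*7 - -19*40)=865, (-19*-20 - 4*7)=352; twice the area = |2887| = 2887; area = 2887/2; answer 2887/2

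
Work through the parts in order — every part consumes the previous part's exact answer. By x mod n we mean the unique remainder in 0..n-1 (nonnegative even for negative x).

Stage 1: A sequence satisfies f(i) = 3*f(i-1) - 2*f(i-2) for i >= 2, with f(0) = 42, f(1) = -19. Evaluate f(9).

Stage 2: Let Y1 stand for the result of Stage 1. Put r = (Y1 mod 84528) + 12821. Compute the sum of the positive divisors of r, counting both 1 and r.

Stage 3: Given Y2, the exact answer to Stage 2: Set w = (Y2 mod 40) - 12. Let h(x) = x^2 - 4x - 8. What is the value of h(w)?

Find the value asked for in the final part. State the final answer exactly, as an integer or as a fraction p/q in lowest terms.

Stage 1: f(2) = 3*(-19) - 2*(42) = -141; iterating: f(2)=-141, f(3)=-385, f(4)=-873, f(5)=-1849, f(6)=-3801, f(7)=-7705, f(8)=-15513, f(9)=-31129; answer -31129
Stage 2: Y1 = -31129; r = 66220; 66220 = 2^2 * 5 * 7 * 11 * 43; sigma = (1 + 2 + 4) * (1 + 5) * (1 + 7) * (1 + 11) * (1 + 43) = 7 * 6 * 8 * 12 * 44 = 177408; answer 177408
Stage 3: Y2 = 177408; w = -4; 1*(-4)^2 - 4*(-4)^1 - 8 = (16) + (16) + (-8) = 24; answer 24

24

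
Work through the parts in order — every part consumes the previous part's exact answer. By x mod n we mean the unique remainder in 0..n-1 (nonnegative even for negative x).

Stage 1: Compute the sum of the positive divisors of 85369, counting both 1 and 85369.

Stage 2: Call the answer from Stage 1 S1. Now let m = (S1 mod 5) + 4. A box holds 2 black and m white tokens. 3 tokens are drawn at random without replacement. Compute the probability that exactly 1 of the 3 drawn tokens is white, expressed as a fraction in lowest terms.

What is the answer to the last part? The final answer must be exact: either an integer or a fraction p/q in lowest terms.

Stage 1: 85369 is prime, so its only divisors are 1 and 85369; sigma = 1 + 85369 = 85370; answer 85370
Stage 2: S1 = 85370; m = 4; total draws C(6,3) = 20; favorable C(4,1)*C(2,2) = 4; P = 1/5; answer 1/5

1/5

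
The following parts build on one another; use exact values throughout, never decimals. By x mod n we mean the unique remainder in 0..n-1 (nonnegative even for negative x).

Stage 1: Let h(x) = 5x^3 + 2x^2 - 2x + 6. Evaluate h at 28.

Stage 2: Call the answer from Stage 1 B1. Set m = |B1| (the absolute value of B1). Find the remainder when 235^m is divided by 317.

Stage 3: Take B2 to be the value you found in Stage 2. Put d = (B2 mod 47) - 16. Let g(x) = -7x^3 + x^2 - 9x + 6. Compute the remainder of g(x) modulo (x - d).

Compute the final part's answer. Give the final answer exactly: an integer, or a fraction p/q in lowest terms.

-108969

Stage 1: 5*(28)^3 + 2*(28)^2 - 2*(28)^1 + 6 = (109760) + (1568) + (-56) + (6) = 111278; answer 111278
Stage 2: B1 = 111278; m = 111278; squarings mod 317: 235^1=235, 235^2=67, 235^4=51, 235^8=65, 235^16=104, 235^32=38, 235^64=176, 235^128=227, 235^256=175, 235^512=193, 235^1024=160, 235^2048=240, 235^4096=223, 235^8192=277, 235^16384=15, 235^32768=225, 235^65536=222; 235^111278 = 235^2 * 235^4 * 235^8 * 235^32 * 235^128 * 235^512 * 235^4096 * 235^8192 * 235^32768 * 235^65536 = 182 (mod 317); answer 182
Stage 3: B2 = 182; d = 25; remainder = value at the root: -7*(25)^3 + 1*(25)^2 - 9*(25)^1 + 6 = (-109375) + (625) + (-225) + (6) = -108969; answer -108969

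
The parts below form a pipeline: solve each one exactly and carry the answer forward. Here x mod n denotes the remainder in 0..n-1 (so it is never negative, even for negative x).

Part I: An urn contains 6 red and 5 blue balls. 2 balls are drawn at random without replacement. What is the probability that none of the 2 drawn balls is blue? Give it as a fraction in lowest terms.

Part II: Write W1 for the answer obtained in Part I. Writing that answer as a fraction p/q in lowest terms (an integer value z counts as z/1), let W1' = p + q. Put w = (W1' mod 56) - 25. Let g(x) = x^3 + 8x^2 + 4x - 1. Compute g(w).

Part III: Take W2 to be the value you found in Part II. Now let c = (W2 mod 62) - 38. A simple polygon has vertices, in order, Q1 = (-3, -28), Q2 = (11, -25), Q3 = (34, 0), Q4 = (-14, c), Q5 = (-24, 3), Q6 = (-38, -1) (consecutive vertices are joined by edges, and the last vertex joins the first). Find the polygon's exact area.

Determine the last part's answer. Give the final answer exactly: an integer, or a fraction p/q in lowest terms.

847

Part I: total draws C(11,2) = 55; favorable C(6,2) = 15; P = 3/11; answer 3/11
Part II: W1 = 3/11; threaded value p + q = 14; w = -11; 1*(-11)^3 + 8*(-11)^2 + 4*(-11)^1 - 1 = (-1331) + (968) + (-44) + (-1) = -408; answer -408
Part III: W2 = -408; c = -12; cross terms: (-3*-25 - 11*-28)=383, (11*0 - 34*-25)=850, (34*-12 - -14*0)=-408, (-14*3 - -24*-12)=-330, (-24*-1 - -38*3)=138, (-38*-28 - -3*-1)=1061; twice the area = |1694| = 1694; area = 847; answer 847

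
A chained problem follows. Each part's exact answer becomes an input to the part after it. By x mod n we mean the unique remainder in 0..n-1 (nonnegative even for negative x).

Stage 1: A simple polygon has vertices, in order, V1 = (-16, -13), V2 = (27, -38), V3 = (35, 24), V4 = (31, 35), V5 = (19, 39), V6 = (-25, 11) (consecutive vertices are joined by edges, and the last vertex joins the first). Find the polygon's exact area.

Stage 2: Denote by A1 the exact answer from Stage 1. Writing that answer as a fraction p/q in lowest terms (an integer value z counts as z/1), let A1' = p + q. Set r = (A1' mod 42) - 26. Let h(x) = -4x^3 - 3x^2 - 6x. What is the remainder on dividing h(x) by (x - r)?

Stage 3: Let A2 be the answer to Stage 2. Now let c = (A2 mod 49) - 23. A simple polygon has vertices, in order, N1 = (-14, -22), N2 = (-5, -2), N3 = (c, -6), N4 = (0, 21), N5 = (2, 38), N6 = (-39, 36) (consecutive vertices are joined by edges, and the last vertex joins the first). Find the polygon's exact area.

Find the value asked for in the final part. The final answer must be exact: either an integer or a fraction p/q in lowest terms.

2615/2

Stage 1: cross terms: (-16*-38 - 27*-13)=959, (27*24 - 35*-38)=1978, (35*35 - 31*24)=481, (31*39 - 19*35)=544, (19*11 - -25*39)=1184, (-25*-13 - -16*11)=501; twice the area = |5647| = 5647; area = 5647/2; answer 5647/2
Stage 2: A1 = 5647/2; threaded value p + q = 5649; r = -5; remainder = value at the root: -4*(-5)^3 - 3*(-5)^2 - 6*(-5)^1 = (500) + (-75) + (30) = 455; answer 455
Stage 3: A2 = 455; c = -9; cross terms: (-14*-2 - -5*-22)=-82, (-5*-6 - -9*-2)=12, (-9*21 - 0*-6)=-189, (0*38 - 2*21)=-42, (2*36 - -39*38)=1554, (-39*-22 - -14*36)=1362; twice the area = |2615| = 2615; area = 2615/2; answer 2615/2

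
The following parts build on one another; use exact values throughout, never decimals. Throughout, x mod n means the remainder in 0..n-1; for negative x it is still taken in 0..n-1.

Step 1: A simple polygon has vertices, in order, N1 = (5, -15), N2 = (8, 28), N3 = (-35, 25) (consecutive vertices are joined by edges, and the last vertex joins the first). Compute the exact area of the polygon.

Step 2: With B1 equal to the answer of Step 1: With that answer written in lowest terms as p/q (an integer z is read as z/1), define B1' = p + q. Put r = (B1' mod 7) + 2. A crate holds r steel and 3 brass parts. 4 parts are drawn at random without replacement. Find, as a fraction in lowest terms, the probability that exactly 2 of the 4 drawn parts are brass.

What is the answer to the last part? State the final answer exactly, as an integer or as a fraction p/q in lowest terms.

5/14

Step 1: cross terms: (5*28 - 8*-15)=260, (8*25 - -35*28)=1180, (-35*-15 - 5*25)=400; twice the area = |1840| = 1840; area = 920; answer 920
Step 2: B1 = 920; threaded value p + q = 921; r = 6; total draws C(9,4) = 126; favorable C(3,2)*C(6,2) = 45; P = 5/14; answer 5/14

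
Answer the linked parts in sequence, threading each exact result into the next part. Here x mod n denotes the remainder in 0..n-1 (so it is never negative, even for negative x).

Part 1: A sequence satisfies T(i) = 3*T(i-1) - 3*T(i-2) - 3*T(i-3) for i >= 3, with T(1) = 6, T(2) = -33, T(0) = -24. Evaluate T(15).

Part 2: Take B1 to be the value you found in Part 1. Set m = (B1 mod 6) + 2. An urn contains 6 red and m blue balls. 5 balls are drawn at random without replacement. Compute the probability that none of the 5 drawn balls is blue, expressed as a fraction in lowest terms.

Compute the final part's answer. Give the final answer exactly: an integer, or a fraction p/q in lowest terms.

1/77

Part 1: T(3) = 3*(-33) - 3*(6) - 3*(-24) = -45; iterating: T(3)=-45, T(4)=-54, T(5)=72, T(6)=513, T(7)=1485, T(8)=2700, T(9)=2106, T(10)=-6237, T(11)=-33129, T(12)=-86994, T(13)=-142884, T(14)=-68283, T(15)=484785; answer 484785
Part 2: B1 = 484785; m = 5; total draws C(11,5) = 462; favorable C(6,5) = 6; P = 1/77; answer 1/77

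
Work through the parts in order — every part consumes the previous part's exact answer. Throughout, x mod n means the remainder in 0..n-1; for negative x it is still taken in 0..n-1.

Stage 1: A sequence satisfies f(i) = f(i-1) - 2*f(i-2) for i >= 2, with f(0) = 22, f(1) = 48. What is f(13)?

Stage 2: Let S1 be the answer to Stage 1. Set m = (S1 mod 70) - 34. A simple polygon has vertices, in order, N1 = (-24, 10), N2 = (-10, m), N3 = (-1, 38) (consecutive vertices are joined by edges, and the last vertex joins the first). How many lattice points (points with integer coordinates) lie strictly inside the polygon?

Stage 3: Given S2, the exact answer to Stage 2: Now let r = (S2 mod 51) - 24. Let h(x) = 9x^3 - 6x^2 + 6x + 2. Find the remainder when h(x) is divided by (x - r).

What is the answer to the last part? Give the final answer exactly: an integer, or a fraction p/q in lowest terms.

-31813

Stage 1: f(2) = 1*(48) - 2*(22) = 4; iterating: f(2)=4, f(3)=-92, f(4)=-100, f(5)=84, f(6)=284, f(7)=116, f(8)=-452, f(9)=-684, f(10)=220, f(11)=1588, f(12)=1148, f(13)=-2028; answer -2028
Stage 2: S1 = -2028; m = -32; cross terms: (-24*-32 - -10*10)=868, (-10*38 - -1*-32)=-412, (-1*10 - -24*38)=902; twice the area = |1358| = 1358; area = 679; boundary points = 14 + 1 + 1 = 16; strictly interior points = area - boundary/2 + 1 = 672; answer 672
Stage 3: S2 = 672; r = -15; remainder = value at the root: 9*(-15)^3 - 6*(-15)^2 + 6*(-15)^1 + 2 = (-30375) + (-1350) + (-90) + (2) = -31813; answer -31813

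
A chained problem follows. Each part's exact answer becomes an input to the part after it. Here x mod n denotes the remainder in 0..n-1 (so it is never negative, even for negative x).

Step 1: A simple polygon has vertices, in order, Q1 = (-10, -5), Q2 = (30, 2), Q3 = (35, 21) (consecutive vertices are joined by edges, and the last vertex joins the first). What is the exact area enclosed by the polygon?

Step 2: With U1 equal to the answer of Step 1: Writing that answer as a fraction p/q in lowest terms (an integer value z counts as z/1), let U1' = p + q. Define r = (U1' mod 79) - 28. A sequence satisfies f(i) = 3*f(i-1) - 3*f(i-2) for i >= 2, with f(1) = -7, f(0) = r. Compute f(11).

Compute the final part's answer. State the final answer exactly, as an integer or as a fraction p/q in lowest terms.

Step 1: cross terms: (-10*2 - 30*-5)=130, (30*21 - 35*2)=560, (35*-5 - -10*21)=35; twice the area = |725| = 725; area = 725/2; answer 725/2
Step 2: U1 = 725/2; threaded value p + q = 727; r = -12; f(2) = 3*(-7) - 3*(-12) = 15; iterating: f(2)=15, f(3)=66, f(4)=153, f(5)=261, f(6)=324, f(7)=189, f(8)=-405, f(9)=-1782, f(10)=-4131, f(11)=-7047; answer -7047

-7047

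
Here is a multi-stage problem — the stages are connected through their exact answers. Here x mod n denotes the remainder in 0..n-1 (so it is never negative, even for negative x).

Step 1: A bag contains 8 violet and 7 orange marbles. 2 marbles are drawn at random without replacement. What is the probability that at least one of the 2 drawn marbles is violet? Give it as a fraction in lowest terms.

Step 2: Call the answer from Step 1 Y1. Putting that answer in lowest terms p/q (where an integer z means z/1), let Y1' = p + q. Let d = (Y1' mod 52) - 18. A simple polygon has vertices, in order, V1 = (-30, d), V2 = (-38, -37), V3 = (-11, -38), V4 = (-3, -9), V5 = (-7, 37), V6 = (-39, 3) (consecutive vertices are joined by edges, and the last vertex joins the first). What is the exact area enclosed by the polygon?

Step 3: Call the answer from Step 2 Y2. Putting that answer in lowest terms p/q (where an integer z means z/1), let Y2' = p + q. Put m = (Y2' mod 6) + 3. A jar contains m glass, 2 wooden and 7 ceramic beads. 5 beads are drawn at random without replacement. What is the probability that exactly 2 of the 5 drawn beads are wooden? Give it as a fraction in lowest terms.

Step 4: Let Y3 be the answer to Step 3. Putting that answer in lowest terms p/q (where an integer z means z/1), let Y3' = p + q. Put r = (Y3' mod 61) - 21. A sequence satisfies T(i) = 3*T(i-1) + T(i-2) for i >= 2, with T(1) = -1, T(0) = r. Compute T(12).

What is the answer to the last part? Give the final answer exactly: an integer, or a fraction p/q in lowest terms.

2786783

Step 1: total draws C(15,2) = 105; complement C(7,2) = 21; favorable 105 - 21 = 84; P = 4/5; answer 4/5
Step 2: Y1 = 4/5; threaded value p + q = 9; d = -9; cross terms: (-30*-37 - -38*-9)=768, (-38*-38 - -11*-37)=1037, (-11*-9 - -3*-38)=-15, (-3*37 - -7*-9)=-174, (-7*3 - -39*37)=1422, (-39*-9 - -30*3)=441; twice the area = |3479| = 3479; area = 3479/2; answer 3479/2
Step 3: Y2 = 3479/2; threaded value p + q = 3481; m = 4; total draws C(13,5) = 1287; favorable C(2,2)*C(11,3) = 165; P = 5/39; answer 5/39
Step 4: Y3 = 5/39; threaded value p + q = 44; r = 23; T(2) = 3*(-1) + 1*(23) = 20; iterating: T(2)=20, T(3)=59, T(4)=197, T(5)=650, T(6)=2147, T(7)=7091, T(8)=23420, T(9)=77351, T(10)=255473, T(11)=843770, T(12)=2786783; answer 2786783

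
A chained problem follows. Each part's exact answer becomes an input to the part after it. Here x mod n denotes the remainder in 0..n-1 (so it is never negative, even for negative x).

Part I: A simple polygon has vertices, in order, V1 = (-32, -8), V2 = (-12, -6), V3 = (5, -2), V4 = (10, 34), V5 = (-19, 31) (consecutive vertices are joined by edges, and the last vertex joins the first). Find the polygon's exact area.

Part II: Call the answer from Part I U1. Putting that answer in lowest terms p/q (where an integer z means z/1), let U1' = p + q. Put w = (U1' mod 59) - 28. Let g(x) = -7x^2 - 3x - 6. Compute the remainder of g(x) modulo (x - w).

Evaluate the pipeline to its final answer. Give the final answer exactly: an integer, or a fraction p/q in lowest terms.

Part I: cross terms: (-32*-6 - -12*-8)=96, (-12*-2 - 5*-6)=54, (5*34 - 10*-2)=190, (10*31 - -19*34)=956, (-19*-8 - -32*31)=1144; twice the area = |2440| = 2440; area = 1220; answer 1220
Part II: U1 = 1220; threaded value p + q = 1221; w = 13; remainder = value at the root: -7*(13)^2 - 3*(13)^1 - 6 = (-1183) + (-39) + (-6) = -1228; answer -1228

-1228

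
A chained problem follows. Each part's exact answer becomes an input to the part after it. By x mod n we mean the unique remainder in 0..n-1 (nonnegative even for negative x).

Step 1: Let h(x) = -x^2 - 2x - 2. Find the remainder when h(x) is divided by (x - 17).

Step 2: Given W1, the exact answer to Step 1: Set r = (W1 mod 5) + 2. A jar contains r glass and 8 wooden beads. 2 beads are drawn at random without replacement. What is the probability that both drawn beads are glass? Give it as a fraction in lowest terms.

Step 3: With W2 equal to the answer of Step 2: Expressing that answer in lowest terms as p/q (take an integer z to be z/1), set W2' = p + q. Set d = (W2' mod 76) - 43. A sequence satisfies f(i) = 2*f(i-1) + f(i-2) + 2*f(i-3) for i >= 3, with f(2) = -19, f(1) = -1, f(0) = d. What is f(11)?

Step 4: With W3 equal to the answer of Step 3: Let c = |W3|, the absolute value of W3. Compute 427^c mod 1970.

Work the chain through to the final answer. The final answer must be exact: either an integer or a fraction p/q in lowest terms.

Step 1: remainder = value at the root: -1*(17)^2 - 2*(17)^1 - 2 = (-289) + (-34) + (-2) = -325; answer -325
Step 2: W1 = -325; r = 2; total draws C(10,2) = 45; favorable C(2,2) = 1; P = 1/45; answer 1/45
Step 3: W2 = 1/45; threaded value p + q = 46; d = 3; f(3) = 2*(-19) + 1*(-1) + 2*(3) = -33; iterating: f(3)=-33, f(4)=-87, f(5)=-245, f(6)=-643, f(7)=-1705, f(8)=-4543, f(9)=-12077, f(10)=-32107, f(11)=-85377; answer -85377
Step 4: W3 = -85377; c = 85377; squarings mod 1970: 427^1=427, 427^2=1089, 427^4=1951, 427^8=361, 427^16=301, 427^32=1951, 427^64=361, 427^128=301, 427^256=1951, 427^512=361, 427^1024=301, 427^2048=1951, 427^4096=361, 427^8192=301, 427^16384=1951, 427^32768=361, 427^65536=301; 427^85377 = 427^1 * 427^128 * 427^256 * 427^1024 * 427^2048 * 427^16384 * 427^65536 = 1737 (mod 1970); answer 1737

1737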